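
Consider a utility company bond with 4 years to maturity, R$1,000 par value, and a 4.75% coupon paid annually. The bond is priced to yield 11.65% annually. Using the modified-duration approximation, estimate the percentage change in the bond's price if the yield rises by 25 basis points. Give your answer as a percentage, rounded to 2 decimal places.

-0.83%

Periodic yield y = 0.1165. Modified duration first:
  t   CF        PV=CF/(1+0.1165)^t    t·PV
  1        47.50        42.5437        42.5437
  2        47.50        38.1045        76.2090
  3        47.50        34.1285       102.3856
  4     1,047.50       674.0919     2,696.3677
  Σ                    788.8686     2,917.5059
P = 788.8686; D_Mac = 3.69834 yrs; D_mod = 3.69834/(1+0.1165) = 3.31244 yrs.
ΔP/P ≈ -D_mod · Δy = -3.31244 × (+0.0025) = -0.008281 = -0.8281%.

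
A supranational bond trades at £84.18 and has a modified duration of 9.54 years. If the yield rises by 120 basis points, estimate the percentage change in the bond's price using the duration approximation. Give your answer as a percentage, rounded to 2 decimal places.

-11.45%

Duration approximation: ΔP/P ≈ -D_mod · Δy = -9.54 × (+0.012) = -0.114480.
As a percentage: -11.4480%.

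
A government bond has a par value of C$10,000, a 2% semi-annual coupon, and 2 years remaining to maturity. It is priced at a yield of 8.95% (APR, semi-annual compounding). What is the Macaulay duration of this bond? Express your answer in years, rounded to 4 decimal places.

1.9681 years

Periodic yield y = 0.04475. Discount each cash flow and weight by its period:
  t   CF        PV=CF/(1+0.04475)^t    t·PV
  1       100.00        95.7167        95.7167
  2       100.00        91.6168       183.2337
  3       100.00        87.6926       263.0777
  4    10,100.00     8,477.5792    33,910.3167
  Σ                  8,752.6053    34,452.3448
Price P = Σ PV = 8,752.6053.
Macaulay duration = Σ(t·PV) / P = 34,452.3448 / 8,752.6053 = 3.93624 half-year periods.
In years: 3.93624 / 2 = 1.96812 years.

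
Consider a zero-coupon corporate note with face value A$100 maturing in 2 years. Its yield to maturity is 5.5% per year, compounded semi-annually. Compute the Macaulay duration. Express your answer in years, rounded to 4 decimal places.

2.0000 years

A zero-coupon bond has a single cash flow at maturity, so its Macaulay duration equals its maturity: 2 years.
(Equivalently: 4 semi-annual periods ÷ 2 = 2 years.)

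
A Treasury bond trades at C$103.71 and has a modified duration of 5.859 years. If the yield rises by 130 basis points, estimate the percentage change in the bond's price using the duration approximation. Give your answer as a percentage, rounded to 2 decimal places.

-7.62%

Duration approximation: ΔP/P ≈ -D_mod · Δy = -5.859 × (+0.013) = -0.076167.
As a percentage: -7.6167%.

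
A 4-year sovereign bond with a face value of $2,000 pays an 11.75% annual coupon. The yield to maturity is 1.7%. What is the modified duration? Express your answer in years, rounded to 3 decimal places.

3.447 years

Periodic yield y = 0.017. First find Macaulay duration:
  t   CF        PV=CF/(1+0.017)^t    t·PV
  1       235.00       231.0718       231.0718
  2       235.00       227.2092       454.4184
  3       235.00       223.4112       670.2337
  4     2,235.00     2,089.2659     8,357.0636
  Σ                  2,770.9581     9,712.7875
P = 2,770.9581; Macaulay duration = 9,712.7875 / 2,770.9581 = 3.50521 years.
Modified duration = D_Mac / (1 + y) = 3.50521 / 1.017 = 3.44662 years.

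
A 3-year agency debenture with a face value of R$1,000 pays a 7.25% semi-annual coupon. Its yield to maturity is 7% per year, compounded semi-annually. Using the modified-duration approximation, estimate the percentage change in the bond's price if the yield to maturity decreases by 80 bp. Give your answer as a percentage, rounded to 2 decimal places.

+2.13%

Periodic yield y = 0.035. Modified duration first:
  t   CF        PV=CF/(1+0.035)^t    t·PV
  1        36.25        35.0242        35.0242
  2        36.25        33.8398        67.6795
  3        36.25        32.6954        98.0863
  4        36.25        31.5898       126.3591
  5        36.25        30.5215       152.6076
  6     1,036.25       842.9900     5,057.9403
  Σ                  1,006.6607     5,537.6970
P = 1,006.6607; D_Mac = 5.50106 half-year periods = 2.75053 yrs; D_mod = 2.75053/(1+0.035) = 2.65752 yrs.
ΔP/P ≈ -D_mod · Δy = -2.65752 × (-0.008) = +0.021260 = +2.1260%.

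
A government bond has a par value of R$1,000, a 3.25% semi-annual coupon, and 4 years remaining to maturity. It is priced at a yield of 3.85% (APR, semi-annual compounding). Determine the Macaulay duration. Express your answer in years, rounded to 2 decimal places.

Periodic yield y = 0.01925. Discount each cash flow and weight by its period:
  t   CF        PV=CF/(1+0.01925)^t    t·PV
  1        16.25        15.9431        15.9431
  2        16.25        15.6420        31.2840
  3        16.25        15.3466        46.0397
  4        16.25        15.0567        60.2269
  5        16.25        14.7724        73.8618
  6        16.25        14.4934        86.9602
  7        16.25        14.2196        99.5374
  8     1,016.25       872.4786     6,979.8290
  Σ                    977.9523     7,393.6820
Price P = Σ PV = 977.9523.
Macaulay duration = Σ(t·PV) / P = 7,393.6820 / 977.9523 = 7.56037 half-year periods.
In years: 7.56037 / 2 = 3.78019 years.

3.78 years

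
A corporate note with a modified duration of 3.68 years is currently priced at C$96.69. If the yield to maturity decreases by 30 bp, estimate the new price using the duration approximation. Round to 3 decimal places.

C$97.757

Duration approximation: ΔP/P ≈ -D_mod · Δy = -3.68 × (-0.003) = +0.011040.
New price ≈ 96.69 × (1 + 0.011040) = 97.7574576.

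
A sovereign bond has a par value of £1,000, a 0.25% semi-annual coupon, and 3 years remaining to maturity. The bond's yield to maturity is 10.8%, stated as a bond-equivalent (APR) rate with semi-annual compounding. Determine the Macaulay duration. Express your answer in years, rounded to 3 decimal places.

2.989 years

Periodic yield y = 0.054. Discount each cash flow and weight by its period:
  t   CF        PV=CF/(1+0.054)^t    t·PV
  1         1.25         1.1860         1.1860
  2         1.25         1.1252         2.2504
  3         1.25         1.0675         3.2026
  4         1.25         1.0129         4.0514
  5         1.25         0.9610         4.8048
  6     1,001.25       730.2959     4,381.7754
  Σ                    735.6484     4,397.2707
Price P = Σ PV = 735.6484.
Macaulay duration = Σ(t·PV) / P = 4,397.2707 / 735.6484 = 5.97741 half-year periods.
In years: 5.97741 / 2 = 2.98870 years.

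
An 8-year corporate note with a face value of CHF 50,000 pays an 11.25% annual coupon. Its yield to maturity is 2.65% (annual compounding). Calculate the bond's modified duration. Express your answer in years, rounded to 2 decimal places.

6.03 years

Periodic yield y = 0.0265. First find Macaulay duration:
  t   CF        PV=CF/(1+0.0265)^t    t·PV
  1     5,625.00     5,479.7857     5,479.7857
  2     5,625.00     5,338.3202    10,676.6404
  3     5,625.00     5,200.5068    15,601.5203
  4     5,625.00     5,066.2511    20,265.0044
  5     5,625.00     4,935.4614    24,677.3069
  6     5,625.00     4,808.0481    28,848.2887
  7     5,625.00     4,683.9241    32,787.4688
  8    55,625.00    45,123.0445   360,984.3560
  Σ                 80,635.3419   499,320.3713
P = 80,635.3419; Macaulay duration = 499,320.3713 / 80,635.3419 = 6.19233 years.
Modified duration = D_Mac / (1 + y) = 6.19233 / 1.0265 = 6.03247 years.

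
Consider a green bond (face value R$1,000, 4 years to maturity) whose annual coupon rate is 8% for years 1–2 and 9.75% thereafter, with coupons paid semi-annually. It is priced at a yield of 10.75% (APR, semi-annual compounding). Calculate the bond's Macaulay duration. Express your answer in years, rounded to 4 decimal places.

3.4665 years

Periodic yield y = 0.05375. Discount each cash flow and weight by its period:
  t   CF        PV=CF/(1+0.05375)^t    t·PV
  1        40.00        37.9597        37.9597
  2        40.00        36.0234        72.0468
  3        40.00        34.1859       102.5577
  4        40.00        32.4422       129.7686
  5        48.75        37.5221       187.6103
  6        48.75        35.6081       213.6487
  7        48.75        33.7918       236.5427
  8     1,048.75       689.8764     5,519.0110
  Σ                    937.4095     6,499.1456
Price P = Σ PV = 937.4095.
Macaulay duration = Σ(t·PV) / P = 6,499.1456 / 937.4095 = 6.93309 half-year periods.
In years: 6.93309 / 2 = 3.46655 years.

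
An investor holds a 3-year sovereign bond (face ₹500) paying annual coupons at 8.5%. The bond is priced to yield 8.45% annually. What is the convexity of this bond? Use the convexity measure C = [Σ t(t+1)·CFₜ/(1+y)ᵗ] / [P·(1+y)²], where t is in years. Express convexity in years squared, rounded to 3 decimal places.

9.169

With y = 0.0845:
  t   CF        PV=CF/(1+0.0845)^t    t·PV        t(t+1)·PV
  1        42.50        39.1886        39.1886          78.3771
  2        42.50        36.1351        72.2703         216.8109
  3       542.50       425.3154     1,275.9461       5,103.7844
  Σ                    500.6391     1,387.4050       5,398.9724
P = 500.6391.
Convexity = Σ t(t+1)·PV / [P·(1+y)²] = 5,398.9724 / (500.6391 × 1.176140) = 9.16911.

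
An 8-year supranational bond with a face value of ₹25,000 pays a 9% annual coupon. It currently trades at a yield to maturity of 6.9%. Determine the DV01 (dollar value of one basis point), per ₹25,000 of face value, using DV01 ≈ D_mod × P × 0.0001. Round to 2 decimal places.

₹16.21

Periodic yield y = 0.069.
  t   CF        PV=CF/(1+0.069)^t    t·PV
  1     2,250.00     2,104.7708     2,104.7708
  2     2,250.00     1,968.9156     3,937.8313
  3     2,250.00     1,841.8294     5,525.4882
  4     2,250.00     1,722.9461     6,891.7845
  5     2,250.00     1,611.7363     8,058.6816
  6     2,250.00     1,507.7047     9,046.2282
  7     2,250.00     1,410.3879     9,872.7155
  8    27,250.00    15,978.8259   127,830.6072
  Σ                 28,147.1168   173,268.1073
P = 28,147.1168; D_Mac = 6.15580 yrs; D_mod = 5.75847 yrs.
DV01 ≈ 5.75847 × 28,147.1168 × 0.0001 = 16.208429.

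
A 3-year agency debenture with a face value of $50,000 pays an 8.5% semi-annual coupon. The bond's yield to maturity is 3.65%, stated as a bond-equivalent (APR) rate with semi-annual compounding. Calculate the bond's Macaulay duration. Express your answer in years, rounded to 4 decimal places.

2.7311 years

Periodic yield y = 0.01825. Discount each cash flow and weight by its period:
  t   CF        PV=CF/(1+0.01825)^t    t·PV
  1     2,125.00     2,086.9138     2,086.9138
  2     2,125.00     2,049.5103     4,099.0205
  3     2,125.00     2,012.7771     6,038.3312
  4     2,125.00     1,976.7023     7,906.8091
  5     2,125.00     1,941.2740     9,706.3701
  6    52,125.00    46,764.8511   280,589.1063
  Σ                 56,832.0285   310,426.5510
Price P = Σ PV = 56,832.0285.
Macaulay duration = Σ(t·PV) / P = 310,426.5510 / 56,832.0285 = 5.46218 half-year periods.
In years: 5.46218 / 2 = 2.73109 years.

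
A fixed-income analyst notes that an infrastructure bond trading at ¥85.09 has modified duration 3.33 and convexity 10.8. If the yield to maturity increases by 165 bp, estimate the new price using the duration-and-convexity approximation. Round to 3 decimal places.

Duration effect: -D_mod·Δy = -3.33 × (+0.0165) = -0.054945
Convexity effect: ½·C·(Δy)² = 0.5 × 10.8 × (0.0165)² = +0.00147015
ΔP/P ≈ -0.054945 + 0.00147015 = -0.05347485
New price ≈ 85.09 × (1 - 0.05347485) = 80.5398250135.

¥80.540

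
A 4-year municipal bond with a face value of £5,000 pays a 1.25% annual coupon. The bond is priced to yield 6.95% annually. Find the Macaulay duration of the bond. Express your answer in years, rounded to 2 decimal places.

3.92 years

Periodic yield y = 0.0695. Discount each cash flow and weight by its year:
  t   CF        PV=CF/(1+0.0695)^t    t·PV
  1        62.50        58.4385        58.4385
  2        62.50        54.6410       109.2819
  3        62.50        51.0902       153.2706
  4     5,062.50     3,869.3844    15,477.5377
  Σ                  4,033.5541    15,798.5288
Price P = Σ PV = 4,033.5541.
Macaulay duration = Σ(t·PV) / P = 15,798.5288 / 4,033.5541 = 3.91678 years.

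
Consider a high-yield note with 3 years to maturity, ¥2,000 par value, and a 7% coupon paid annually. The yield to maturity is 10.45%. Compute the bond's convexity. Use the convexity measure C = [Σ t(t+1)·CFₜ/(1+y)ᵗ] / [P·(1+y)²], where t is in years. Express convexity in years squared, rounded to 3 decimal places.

8.960

With y = 0.1045:
  t   CF        PV=CF/(1+0.1045)^t    t·PV        t(t+1)·PV
  1       140.00       126.7542       126.7542         253.5084
  2       140.00       114.7616       229.5232         688.5696
  3     2,140.00     1,588.2418     4,764.7253      19,058.9012
  Σ                  1,829.7576     5,121.0027      20,000.9792
P = 1,829.7576.
Convexity = Σ t(t+1)·PV / [P·(1+y)²] = 20,000.9792 / (1,829.7576 × 1.219920) = 8.96038.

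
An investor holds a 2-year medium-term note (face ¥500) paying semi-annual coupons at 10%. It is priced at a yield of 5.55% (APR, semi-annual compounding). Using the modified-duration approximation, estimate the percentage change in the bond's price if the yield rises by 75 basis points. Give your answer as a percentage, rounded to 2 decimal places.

Periodic yield y = 0.02775. Modified duration first:
  t   CF        PV=CF/(1+0.02775)^t    t·PV
  1        25.00        24.3250        24.3250
  2        25.00        23.6682        47.3364
  3        25.00        23.0291        69.0874
  4       525.00       470.5539     1,882.2155
  Σ                    541.5762     2,022.9643
P = 541.5762; D_Mac = 3.73533 half-year periods = 1.86766 yrs; D_mod = 1.86766/(1+0.02775) = 1.81724 yrs.
ΔP/P ≈ -D_mod · Δy = -1.81724 × (+0.0075) = -0.013629 = -1.3629%.

-1.36%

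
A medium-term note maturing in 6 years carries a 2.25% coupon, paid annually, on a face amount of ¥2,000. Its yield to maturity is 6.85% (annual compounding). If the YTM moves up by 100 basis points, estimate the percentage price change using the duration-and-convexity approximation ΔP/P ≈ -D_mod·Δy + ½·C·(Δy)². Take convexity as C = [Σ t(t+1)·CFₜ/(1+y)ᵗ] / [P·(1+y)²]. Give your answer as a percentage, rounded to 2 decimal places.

With y = 0.0685:
  t   CF        PV=CF/(1+0.0685)^t    t·PV        t(t+1)·PV
  1        45.00        42.1151        42.1151          84.2302
  2        45.00        39.4152        78.8304         236.4911
  3        45.00        36.8883       110.6650         442.6599
  4        45.00        34.5235       138.0939         690.4693
  5        45.00        32.3102       161.5511         969.3065
  6     2,045.00     1,374.1880     8,245.1280      57,715.8962
  Σ                  1,559.4403     8,776.3834      60,139.0533
P = 1,559.4403; D_Mac = 5.62791 yrs; D_mod = 5.26711 yrs; C = 33.77838.
Duration effect: -5.26711 × (+0.01) = -0.052671
Convexity effect: 0.5 × 33.77838 × (0.01)² = +0.0016889
ΔP/P ≈ -0.052671 + 0.0016889 = -0.050982 = -5.0982%.

-5.10%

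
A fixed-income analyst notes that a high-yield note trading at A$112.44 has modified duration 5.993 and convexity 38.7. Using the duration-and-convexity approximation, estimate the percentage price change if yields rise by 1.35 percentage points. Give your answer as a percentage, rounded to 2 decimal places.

-7.74%

Duration effect: -D_mod·Δy = -5.993 × (+0.0135) = -0.0809055
Convexity effect: ½·C·(Δy)² = 0.5 × 38.7 × (0.0135)² = +0.0035265375
ΔP/P ≈ -0.0809055 + 0.0035265375 = -0.0773789625
= -7.73789625%.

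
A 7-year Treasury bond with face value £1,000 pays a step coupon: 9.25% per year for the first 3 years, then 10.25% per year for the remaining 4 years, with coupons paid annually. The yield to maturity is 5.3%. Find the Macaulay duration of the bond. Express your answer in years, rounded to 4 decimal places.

5.6112 years

Periodic yield y = 0.053. Discount each cash flow and weight by its year:
  t   CF        PV=CF/(1+0.053)^t    t·PV
  1        92.50        87.8443        87.8443
  2        92.50        83.4228       166.8457
  3        92.50        79.2240       237.6719
  4       102.50        83.3701       333.4804
  5       102.50        79.1739       395.8695
  6       102.50        75.1889       451.1333
  7     1,102.50       768.0332     5,376.2325
  Σ                  1,256.2572     7,049.0776
Price P = Σ PV = 1,256.2572.
Macaulay duration = Σ(t·PV) / P = 7,049.0776 / 1,256.2572 = 5.61117 years.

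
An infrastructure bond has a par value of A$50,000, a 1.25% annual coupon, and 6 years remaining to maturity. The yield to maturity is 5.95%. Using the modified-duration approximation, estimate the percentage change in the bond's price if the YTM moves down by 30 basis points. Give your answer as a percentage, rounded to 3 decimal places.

+1.638%

Periodic yield y = 0.0595. Modified duration first:
  t   CF        PV=CF/(1+0.0595)^t    t·PV
  1       625.00       589.9009       589.9009
  2       625.00       556.7729     1,113.5458
  3       625.00       525.5053     1,576.5160
  4       625.00       495.9937     1,983.9749
  5       625.00       468.1394     2,340.6971
  6    50,625.00    35,789.7999   214,738.7992
  Σ                 38,426.1122   222,343.4339
P = 38,426.1122; D_Mac = 5.78626 yrs; D_mod = 5.78626/(1+0.0595) = 5.46131 yrs.
ΔP/P ≈ -D_mod · Δy = -5.46131 × (-0.003) = +0.016384 = +1.6384%.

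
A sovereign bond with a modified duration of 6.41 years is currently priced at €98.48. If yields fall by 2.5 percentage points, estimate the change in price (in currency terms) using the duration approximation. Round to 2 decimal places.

Duration approximation: ΔP/P ≈ -D_mod · Δy = -6.41 × (-0.025) = +0.160250.
ΔP ≈ 98.48 × (+0.160250) = +15.78142.

+€15.78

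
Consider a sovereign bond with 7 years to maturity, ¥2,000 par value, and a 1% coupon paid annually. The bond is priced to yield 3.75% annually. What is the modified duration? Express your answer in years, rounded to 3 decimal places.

Periodic yield y = 0.0375. First find Macaulay duration:
  t   CF        PV=CF/(1+0.0375)^t    t·PV
  1        20.00        19.2771        19.2771
  2        20.00        18.5803        37.1607
  3        20.00        17.9088        53.7263
  4        20.00        17.2615        69.0458
  5        20.00        16.6376        83.1878
  6        20.00        16.0362        96.2172
  7     2,020.00     1,561.1140    10,927.7983
  Σ                  1,666.8155    11,286.4132
P = 1,666.8155; Macaulay duration = 11,286.4132 / 1,666.8155 = 6.77124 years.
Modified duration = D_Mac / (1 + y) = 6.77124 / 1.0375 = 6.52650 years.

6.526 years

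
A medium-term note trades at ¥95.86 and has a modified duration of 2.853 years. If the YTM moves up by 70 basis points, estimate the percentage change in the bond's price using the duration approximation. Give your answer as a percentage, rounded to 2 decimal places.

-2.00%

Duration approximation: ΔP/P ≈ -D_mod · Δy = -2.853 × (+0.007) = -0.019971.
As a percentage: -1.9971%.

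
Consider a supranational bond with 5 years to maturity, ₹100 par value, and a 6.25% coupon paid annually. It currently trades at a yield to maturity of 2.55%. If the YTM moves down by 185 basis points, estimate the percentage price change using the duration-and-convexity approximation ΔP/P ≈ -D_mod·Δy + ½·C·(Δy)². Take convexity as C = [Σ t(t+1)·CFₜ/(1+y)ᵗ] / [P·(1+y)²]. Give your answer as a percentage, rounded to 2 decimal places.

With y = 0.0255:
  t   CF        PV=CF/(1+0.0255)^t    t·PV        t(t+1)·PV
  1         6.25         6.0946         6.0946          12.1892
  2         6.25         5.9430        11.8861          35.6582
  3         6.25         5.7953        17.3858          69.5431
  4         6.25         5.6512        22.6046         113.0231
  5       106.25        93.6808       468.4040       2,810.4242
  Σ                    117.1649       526.3751       3,040.8378
P = 117.1649; D_Mac = 4.49260 yrs; D_mod = 4.38089 yrs; C = 24.67883.
Duration effect: -4.38089 × (-0.0185) = +0.081046
Convexity effect: 0.5 × 24.67883 × (-0.0185)² = +0.0042232
ΔP/P ≈ +0.081046 + 0.0042232 = +0.085270 = +8.5270%.

+8.53%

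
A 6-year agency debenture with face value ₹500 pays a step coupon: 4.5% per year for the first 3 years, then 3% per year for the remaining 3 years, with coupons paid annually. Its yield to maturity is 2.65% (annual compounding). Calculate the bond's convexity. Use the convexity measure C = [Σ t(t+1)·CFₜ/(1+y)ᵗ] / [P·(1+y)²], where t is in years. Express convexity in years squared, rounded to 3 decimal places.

34.989

With y = 0.0265:
  t   CF        PV=CF/(1+0.0265)^t    t·PV        t(t+1)·PV
  1        22.50        21.9191        21.9191          43.8383
  2        22.50        21.3533        42.7066         128.1197
  3        22.50        20.8020        62.4061         249.6243
  4        15.00        13.5100        54.0400         270.2001
  5        15.00        13.1612        65.8062         394.8369
  6       515.00       440.2035     2,641.2211      18,488.5477
  Σ                    530.9492     2,888.0990      19,575.1669
P = 530.9492.
Convexity = Σ t(t+1)·PV / [P·(1+y)²] = 19,575.1669 / (530.9492 × 1.053702) = 34.98925.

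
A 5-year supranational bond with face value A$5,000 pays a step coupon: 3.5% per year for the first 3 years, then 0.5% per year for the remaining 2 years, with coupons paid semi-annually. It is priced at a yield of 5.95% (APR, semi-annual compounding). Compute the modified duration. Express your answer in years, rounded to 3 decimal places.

4.491 years

Periodic yield y = 0.02975. First find Macaulay duration:
  t   CF        PV=CF/(1+0.02975)^t    t·PV
  1        87.50        84.9721        84.9721
  2        87.50        82.5172       165.0344
  3        87.50        80.1332       240.3997
  4        87.50        77.8181       311.2726
  5        87.50        75.5699       377.8497
  6        87.50        73.3867       440.3201
  7        12.50        10.1809        71.2665
  8        12.50         9.8868        79.0944
  9        12.50         9.6012        86.4105
  10    5,012.50     3,738.8357    37,388.3569
  Σ                  4,242.9018    39,244.9767
P = 4,242.9018; Macaulay duration = 39,244.9767 / 4,242.9018 = 9.24956 half-year periods = 4.62478 years.
Modified duration = D_Mac / (1 + y) = 4.62478 / 1.02975 = 4.49117 years.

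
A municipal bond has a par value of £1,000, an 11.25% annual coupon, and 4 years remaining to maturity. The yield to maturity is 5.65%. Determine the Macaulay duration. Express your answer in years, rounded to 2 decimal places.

3.48 years

Periodic yield y = 0.0565. Discount each cash flow and weight by its year:
  t   CF        PV=CF/(1+0.0565)^t    t·PV
  1       112.50       106.4837       106.4837
  2       112.50       100.7891       201.5782
  3       112.50        95.3990       286.1971
  4     1,112.50       892.9395     3,571.7578
  Σ                  1,195.6113     4,166.0168
Price P = Σ PV = 1,195.6113.
Macaulay duration = Σ(t·PV) / P = 4,166.0168 / 1,195.6113 = 3.48442 years.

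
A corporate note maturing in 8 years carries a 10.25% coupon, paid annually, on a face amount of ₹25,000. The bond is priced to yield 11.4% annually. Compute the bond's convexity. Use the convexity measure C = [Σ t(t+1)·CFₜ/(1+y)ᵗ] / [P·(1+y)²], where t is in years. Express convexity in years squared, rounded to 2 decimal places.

With y = 0.114:
  t   CF        PV=CF/(1+0.114)^t    t·PV        t(t+1)·PV
  1     2,562.50     2,300.2693     2,300.2693       4,600.5386
  2     2,562.50     2,064.8737     4,129.7474      12,389.2422
  3     2,562.50     1,853.5671     5,560.7012      22,242.8046
  4     2,562.50     1,663.8842     6,655.5370      33,277.6850
  5     2,562.50     1,493.6124     7,468.0622      44,808.3730
  6     2,562.50     1,340.7652     8,044.5912      56,312.1384
  7     2,562.50     1,203.5594     8,424.9160      67,399.3278
  8    27,562.50    11,620.8282    92,966.6255     836,699.6292
  Σ                 23,541.3595   135,550.4497   1,077,729.7388
P = 23,541.3595.
Convexity = Σ t(t+1)·PV / [P·(1+y)²] = 1,077,729.7388 / (23,541.3595 × 1.240996) = 36.88994.

36.89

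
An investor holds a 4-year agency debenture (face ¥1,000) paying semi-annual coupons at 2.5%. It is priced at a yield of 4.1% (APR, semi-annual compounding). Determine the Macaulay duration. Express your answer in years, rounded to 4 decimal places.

Periodic yield y = 0.0205. Discount each cash flow and weight by its period:
  t   CF        PV=CF/(1+0.0205)^t    t·PV
  1        12.50        12.2489        12.2489
  2        12.50        12.0028        24.0057
  3        12.50        11.7617        35.2852
  4        12.50        11.5255        46.1018
  5        12.50        11.2939        56.4696
  6        12.50        11.0671        66.4023
  7        12.50        10.8447        75.9131
  8     1,012.50       860.7776     6,886.2208
  Σ                    941.5222     7,202.6475
Price P = Σ PV = 941.5222.
Macaulay duration = Σ(t·PV) / P = 7,202.6475 / 941.5222 = 7.65000 half-year periods.
In years: 7.65000 / 2 = 3.82500 years.

3.8250 years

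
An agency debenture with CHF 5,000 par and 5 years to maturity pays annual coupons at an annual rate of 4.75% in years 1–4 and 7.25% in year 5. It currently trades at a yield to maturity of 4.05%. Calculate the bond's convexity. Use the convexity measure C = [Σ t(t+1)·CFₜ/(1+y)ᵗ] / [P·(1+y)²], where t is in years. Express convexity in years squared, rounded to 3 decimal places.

With y = 0.0405:
  t   CF        PV=CF/(1+0.0405)^t    t·PV        t(t+1)·PV
  1       237.50       228.2556       228.2556         456.5113
  2       237.50       219.3711       438.7422       1,316.2267
  3       237.50       210.8324       632.4972       2,529.9888
  4       237.50       202.6260       810.5042       4,052.5210
  5     5,362.50     4,397.0042    21,985.0211     131,910.1266
  Σ                  5,258.0894    24,095.0204     140,265.3744
P = 5,258.0894.
Convexity = Σ t(t+1)·PV / [P·(1+y)²] = 140,265.3744 / (5,258.0894 × 1.082640) = 24.63987.

24.640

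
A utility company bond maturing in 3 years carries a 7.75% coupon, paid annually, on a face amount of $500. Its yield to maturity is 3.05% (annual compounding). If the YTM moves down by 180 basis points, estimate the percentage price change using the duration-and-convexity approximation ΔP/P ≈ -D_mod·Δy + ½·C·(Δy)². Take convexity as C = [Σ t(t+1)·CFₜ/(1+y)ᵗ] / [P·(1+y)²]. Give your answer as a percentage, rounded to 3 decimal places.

+5.063%

With y = 0.0305:
  t   CF        PV=CF/(1+0.0305)^t    t·PV        t(t+1)·PV
  1        38.75        37.6031        37.6031          75.2062
  2        38.75        36.4902        72.9803         218.9409
  3       538.75       492.3153     1,476.9458       5,907.7831
  Σ                    566.4085     1,587.5292       6,201.9302
P = 566.4085; D_Mac = 2.80280 yrs; D_mod = 2.71984 yrs; C = 10.31101.
Duration effect: -2.71984 × (-0.018) = +0.048957
Convexity effect: 0.5 × 10.31101 × (-0.018)² = +0.0016704
ΔP/P ≈ +0.048957 + 0.0016704 = +0.050628 = +5.0628%.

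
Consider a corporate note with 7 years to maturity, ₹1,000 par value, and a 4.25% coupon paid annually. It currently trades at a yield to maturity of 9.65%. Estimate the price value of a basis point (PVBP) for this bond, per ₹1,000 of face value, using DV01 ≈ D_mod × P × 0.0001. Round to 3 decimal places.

₹0.404

Periodic yield y = 0.0965.
  t   CF        PV=CF/(1+0.0965)^t    t·PV
  1        42.50        38.7597        38.7597
  2        42.50        35.3486        70.6971
  3        42.50        32.2376        96.7129
  4        42.50        29.4005       117.6019
  5        42.50        26.8130       134.0651
  6        42.50        24.4533       146.7197
  7     1,042.50       547.0356     3,829.2494
  Σ                    734.0483     4,433.8058
P = 734.0483; D_Mac = 6.04021 yrs; D_mod = 5.50863 yrs.
DV01 ≈ 5.50863 × 734.0483 × 0.0001 = 0.404360.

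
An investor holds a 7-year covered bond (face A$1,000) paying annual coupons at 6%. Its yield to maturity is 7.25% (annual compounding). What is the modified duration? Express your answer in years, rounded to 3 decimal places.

Periodic yield y = 0.0725. First find Macaulay duration:
  t   CF        PV=CF/(1+0.0725)^t    t·PV
  1        60.00        55.9441        55.9441
  2        60.00        52.1623       104.3246
  3        60.00        48.6362       145.9085
  4        60.00        45.3484       181.3936
  5        60.00        42.2829       211.4145
  6        60.00        39.4246       236.5477
  7     1,060.00       649.4187     4,545.9306
  Σ                    933.2171     5,481.4635
P = 933.2171; Macaulay duration = 5,481.4635 / 933.2171 = 5.87373 years.
Modified duration = D_Mac / (1 + y) = 5.87373 / 1.0725 = 5.47667 years.

5.477 years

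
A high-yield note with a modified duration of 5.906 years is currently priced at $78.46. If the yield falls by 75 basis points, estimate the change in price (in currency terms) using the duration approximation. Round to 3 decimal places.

+$3.475

Duration approximation: ΔP/P ≈ -D_mod · Δy = -5.906 × (-0.0075) = +0.044295.
ΔP ≈ 78.46 × (+0.044295) = +3.4753857.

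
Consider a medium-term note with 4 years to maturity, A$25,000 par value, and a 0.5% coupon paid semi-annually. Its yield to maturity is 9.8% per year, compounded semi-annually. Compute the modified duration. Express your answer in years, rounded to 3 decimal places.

Periodic yield y = 0.049. First find Macaulay duration:
  t   CF        PV=CF/(1+0.049)^t    t·PV
  1        62.50        59.5806        59.5806
  2        62.50        56.7975       113.5950
  3        62.50        54.1444       162.4332
  4        62.50        51.6153       206.4610
  5        62.50        49.2042       246.0212
  6        62.50        46.9059       281.4352
  7        62.50        44.7148       313.0038
  8    25,062.50    17,093.0863   136,744.6901
  Σ                 17,456.0489   138,127.2200
P = 17,456.0489; Macaulay duration = 138,127.2200 / 17,456.0489 = 7.91286 half-year periods = 3.95643 years.
Modified duration = D_Mac / (1 + y) = 3.95643 / 1.049 = 3.77162 years.

3.772 years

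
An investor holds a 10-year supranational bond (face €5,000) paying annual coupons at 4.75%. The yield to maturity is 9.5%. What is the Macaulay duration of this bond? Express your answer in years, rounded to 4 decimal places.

7.7736 years

Periodic yield y = 0.095. Discount each cash flow and weight by its year:
  t   CF        PV=CF/(1+0.095)^t    t·PV
  1       237.50       216.8950       216.8950
  2       237.50       198.0776       396.1552
  3       237.50       180.8928       542.6784
  4       237.50       165.1989       660.7956
  5       237.50       150.8666       754.3329
  6       237.50       137.7777       826.6661
  7       237.50       125.8244       880.7706
  8       237.50       114.9081       919.2648
  9       237.50       104.9389       944.4502
  10    5,237.50     2,113.4056    21,134.0555
  Σ                  3,508.7855    27,276.0643
Price P = Σ PV = 3,508.7855.
Macaulay duration = Σ(t·PV) / P = 27,276.0643 / 3,508.7855 = 7.77365 years.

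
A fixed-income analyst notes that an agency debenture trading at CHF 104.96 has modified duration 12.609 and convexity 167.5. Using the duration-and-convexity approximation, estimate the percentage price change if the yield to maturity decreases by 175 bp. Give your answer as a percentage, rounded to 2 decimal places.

Duration effect: -D_mod·Δy = -12.609 × (-0.0175) = +0.2206575
Convexity effect: ½·C·(Δy)² = 0.5 × 167.5 × (-0.0175)² = +0.0256484375
ΔP/P ≈ +0.2206575 + 0.0256484375 = +0.2463059375
= +24.63059375%.

+24.63%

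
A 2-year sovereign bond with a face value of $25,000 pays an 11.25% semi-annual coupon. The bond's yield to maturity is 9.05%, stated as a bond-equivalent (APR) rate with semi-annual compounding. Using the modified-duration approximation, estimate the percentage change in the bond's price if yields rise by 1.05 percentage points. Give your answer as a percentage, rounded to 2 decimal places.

-1.86%

Periodic yield y = 0.04525. Modified duration first:
  t   CF        PV=CF/(1+0.04525)^t    t·PV
  1     1,406.25     1,345.3719     1,345.3719
  2     1,406.25     1,287.1293     2,574.2586
  3     1,406.25     1,231.4081     3,694.2243
  4    26,406.25    22,122.0834    88,488.3337
  Σ                 25,985.9928    96,102.1886
P = 25,985.9928; D_Mac = 3.69823 half-year periods = 1.84912 yrs; D_mod = 1.84912/(1+0.04525) = 1.76907 yrs.
ΔP/P ≈ -D_mod · Δy = -1.76907 × (+0.0105) = -0.018575 = -1.8575%.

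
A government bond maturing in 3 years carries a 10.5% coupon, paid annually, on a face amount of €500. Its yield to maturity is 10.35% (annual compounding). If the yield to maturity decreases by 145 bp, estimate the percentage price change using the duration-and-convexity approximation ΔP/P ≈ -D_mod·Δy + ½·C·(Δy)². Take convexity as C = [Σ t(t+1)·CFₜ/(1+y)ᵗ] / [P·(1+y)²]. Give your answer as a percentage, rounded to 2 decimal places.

+3.67%

With y = 0.1035:
  t   CF        PV=CF/(1+0.1035)^t    t·PV        t(t+1)·PV
  1        52.50        47.5759        47.5759          95.1518
  2        52.50        43.1136        86.2273         258.6818
  3       552.50       411.1642     1,233.4925       4,933.9701
  Σ                    501.8537     1,367.2957       5,287.8037
P = 501.8537; D_Mac = 2.72449 yrs; D_mod = 2.46895 yrs; C = 8.65274.
Duration effect: -2.46895 × (-0.0145) = +0.035800
Convexity effect: 0.5 × 8.65274 × (-0.0145)² = +0.0009096
ΔP/P ≈ +0.035800 + 0.0009096 = +0.036709 = +3.6709%.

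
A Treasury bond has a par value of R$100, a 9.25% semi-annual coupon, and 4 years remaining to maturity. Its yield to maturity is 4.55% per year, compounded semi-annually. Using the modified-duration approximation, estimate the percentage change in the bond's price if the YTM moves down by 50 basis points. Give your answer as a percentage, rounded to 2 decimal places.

+1.70%

Periodic yield y = 0.02275. Modified duration first:
  t   CF        PV=CF/(1+0.02275)^t    t·PV
  1        4.625         4.5221         4.5221
  2        4.625         4.4215         8.8431
  3        4.625         4.3232        12.9695
  4        4.625         4.2270        16.9081
  5        4.625         4.1330        20.6649
  6        4.625         4.0411        24.2463
  7        4.625         3.9512        27.6582
  8      104.625        87.3936       699.1487
  Σ                    117.0126       814.9609
P = 117.0126; D_Mac = 6.96473 half-year periods = 3.48236 yrs; D_mod = 3.48236/(1+0.02275) = 3.40490 yrs.
ΔP/P ≈ -D_mod · Δy = -3.40490 × (-0.005) = +0.017025 = +1.7025%.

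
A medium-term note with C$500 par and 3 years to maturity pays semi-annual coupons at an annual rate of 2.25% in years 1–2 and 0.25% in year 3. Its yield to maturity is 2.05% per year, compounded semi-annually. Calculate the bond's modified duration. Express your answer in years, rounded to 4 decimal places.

Periodic yield y = 0.01025. First find Macaulay duration:
  t   CF        PV=CF/(1+0.01025)^t    t·PV
  1        5.625         5.5679         5.5679
  2        5.625         5.5114        11.0229
  3        5.625         5.4555        16.3666
  4        5.625         5.4002        21.6007
  5        0.625         0.5939         2.9697
  6      500.625       470.9116     2,825.4695
  Σ                    493.4406     2,882.9972
P = 493.4406; Macaulay duration = 2,882.9972 / 493.4406 = 5.84264 half-year periods = 2.92132 years.
Modified duration = D_Mac / (1 + y) = 2.92132 / 1.01025 = 2.89168 years.

2.8917 years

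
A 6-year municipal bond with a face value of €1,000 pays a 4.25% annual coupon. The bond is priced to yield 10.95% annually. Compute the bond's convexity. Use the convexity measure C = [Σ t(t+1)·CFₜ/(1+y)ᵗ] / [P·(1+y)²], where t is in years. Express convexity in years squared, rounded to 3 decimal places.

With y = 0.1095:
  t   CF        PV=CF/(1+0.1095)^t    t·PV        t(t+1)·PV
  1        42.50        38.3055        38.3055          76.6111
  2        42.50        34.5251        69.0501         207.1503
  3        42.50        31.1177        93.3530         373.4120
  4        42.50        28.0466       112.1863         560.9313
  5        42.50        25.2786       126.3928         758.3569
  6     1,042.50       558.8718     3,353.2310      23,472.6171
  Σ                    716.1452     3,792.5187      25,449.0787
P = 716.1452.
Convexity = Σ t(t+1)·PV / [P·(1+y)²] = 25,449.0787 / (716.1452 × 1.230990) = 28.86798.

28.868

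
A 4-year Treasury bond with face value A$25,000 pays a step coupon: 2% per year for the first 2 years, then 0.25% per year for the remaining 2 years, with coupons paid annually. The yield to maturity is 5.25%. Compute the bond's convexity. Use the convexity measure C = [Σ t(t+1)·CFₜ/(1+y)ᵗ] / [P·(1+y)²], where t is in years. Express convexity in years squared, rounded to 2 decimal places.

With y = 0.0525:
  t   CF        PV=CF/(1+0.0525)^t    t·PV        t(t+1)·PV
  1       500.00       475.0594       475.0594         950.1188
  2       500.00       451.3628       902.7257       2,708.1770
  3        62.50        53.6060       160.8181         643.2724
  4    25,062.50    20,423.7729    81,695.0914     408,475.4572
  Σ                 21,403.8011    83,233.6946     412,777.0255
P = 21,403.8011.
Convexity = Σ t(t+1)·PV / [P·(1+y)²] = 412,777.0255 / (21,403.8011 × 1.107756) = 17.40926.

17.41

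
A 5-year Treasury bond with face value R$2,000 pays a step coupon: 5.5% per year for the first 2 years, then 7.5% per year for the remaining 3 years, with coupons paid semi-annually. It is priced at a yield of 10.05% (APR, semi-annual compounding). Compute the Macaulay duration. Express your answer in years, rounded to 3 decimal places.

Periodic yield y = 0.05025. Discount each cash flow and weight by its period:
  t   CF        PV=CF/(1+0.05025)^t    t·PV
  1        55.00        52.3685        52.3685
  2        55.00        49.8629        99.7257
  3        55.00        47.4771       142.4314
  4        55.00        45.2056       180.8223
  5        75.00        58.6946       293.4728
  6        75.00        55.8863       335.3176
  7        75.00        53.2123       372.4864
  8        75.00        50.6664       405.3309
  9        75.00        48.2422       434.1797
  10    2,075.00     1,270.8409    12,708.4095
  Σ                  1,732.4568    15,024.5449
Price P = Σ PV = 1,732.4568.
Macaulay duration = Σ(t·PV) / P = 15,024.5449 / 1,732.4568 = 8.67239 half-year periods.
In years: 8.67239 / 2 = 4.33620 years.

4.336 years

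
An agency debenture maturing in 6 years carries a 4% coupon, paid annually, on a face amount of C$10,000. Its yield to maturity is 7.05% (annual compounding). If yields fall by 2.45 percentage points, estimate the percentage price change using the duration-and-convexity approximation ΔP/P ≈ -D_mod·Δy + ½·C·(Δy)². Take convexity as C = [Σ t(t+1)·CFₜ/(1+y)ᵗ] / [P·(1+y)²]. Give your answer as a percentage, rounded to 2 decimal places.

With y = 0.0705:
  t   CF        PV=CF/(1+0.0705)^t    t·PV        t(t+1)·PV
  1       400.00       373.6572       373.6572         747.3143
  2       400.00       349.0492       698.0984       2,094.2952
  3       400.00       326.0618       978.1855       3,912.7421
  4       400.00       304.5884     1,218.3534       6,091.7672
  5       400.00       284.5291     1,422.6453       8,535.8719
  6    10,400.00     6,910.5611    41,463.3664     290,243.5651
  Σ                  8,548.4467    46,154.3063     311,625.5559
P = 8,548.4467; D_Mac = 5.39915 yrs; D_mod = 5.04357 yrs; C = 31.81065.
Duration effect: -5.04357 × (-0.0245) = +0.123568
Convexity effect: 0.5 × 31.81065 × (-0.0245)² = +0.0095472
ΔP/P ≈ +0.123568 + 0.0095472 = +0.133115 = +13.3115%.

+13.31%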